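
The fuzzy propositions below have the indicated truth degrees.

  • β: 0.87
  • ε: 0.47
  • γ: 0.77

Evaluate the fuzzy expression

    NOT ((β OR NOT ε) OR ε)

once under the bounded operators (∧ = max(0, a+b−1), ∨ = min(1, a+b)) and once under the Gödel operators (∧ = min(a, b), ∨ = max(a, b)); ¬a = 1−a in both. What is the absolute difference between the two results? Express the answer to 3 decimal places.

0.130

Under bounded:
  NOT ε = 1 − 0.47 = 0.53
  β OR NOT ε = min(1, a+b) on (0.87, 0.53) = 1.00
  (β OR NOT ε) OR ε = min(1, a+b) on (1.00, 0.47) = 1.00
  NOT ((β OR NOT ε) OR ε) = 1 − 1.00 = 0.00
  → value = 0.0000
Under Gödel:
  NOT ε = 1 − 0.47 = 0.53
  β OR NOT ε = max(a, b) on (0.87, 0.53) = 0.87
  (β OR NOT ε) OR ε = max(a, b) on (0.87, 0.47) = 0.87
  NOT ((β OR NOT ε) OR ε) = 1 − 0.87 = 0.13
  → value = 0.1300
|0.0000 − 0.1300| = 0.130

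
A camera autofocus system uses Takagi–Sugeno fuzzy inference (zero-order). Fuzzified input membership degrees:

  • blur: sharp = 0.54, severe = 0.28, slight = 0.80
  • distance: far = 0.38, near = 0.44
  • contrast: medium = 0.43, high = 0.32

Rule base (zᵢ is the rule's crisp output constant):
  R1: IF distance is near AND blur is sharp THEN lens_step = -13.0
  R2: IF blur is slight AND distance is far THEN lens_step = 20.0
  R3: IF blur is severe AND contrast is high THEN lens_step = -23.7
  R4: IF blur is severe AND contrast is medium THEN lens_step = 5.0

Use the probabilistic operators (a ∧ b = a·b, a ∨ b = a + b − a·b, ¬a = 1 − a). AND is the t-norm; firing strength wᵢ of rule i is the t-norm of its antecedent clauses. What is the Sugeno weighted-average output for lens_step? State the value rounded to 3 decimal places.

1.955

R1 (z=-13.0): near=0.44, sharp=0.54; AND[a·b] → w = 0.2376
R2 (z=20.0): slight=0.80, far=0.38; AND[a·b] → w = 0.3040
R3 (z=-23.7): severe=0.28, high=0.32; AND[a·b] → w = 0.0896
R4 (z=5.0): severe=0.28, medium=0.43; AND[a·b] → w = 0.1204
Weighted average = (0.2376·-13.0 + 0.3040·20.0 + 0.0896·-23.7 + 0.1204·5.0) / (0.2376 + 0.3040 + 0.0896 + 0.1204)
  = 1.4697 / 0.7516 = 1.955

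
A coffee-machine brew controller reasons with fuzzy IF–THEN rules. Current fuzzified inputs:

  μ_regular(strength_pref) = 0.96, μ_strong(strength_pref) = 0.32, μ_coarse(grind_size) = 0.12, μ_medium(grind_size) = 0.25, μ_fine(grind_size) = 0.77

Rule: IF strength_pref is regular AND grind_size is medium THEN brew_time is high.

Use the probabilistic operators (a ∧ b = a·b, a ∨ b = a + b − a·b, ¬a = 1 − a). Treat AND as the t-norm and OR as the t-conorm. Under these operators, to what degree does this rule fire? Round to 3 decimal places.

firing strength: regular=0.96, medium=0.25; AND[a·b] → w = 0.2400

0.240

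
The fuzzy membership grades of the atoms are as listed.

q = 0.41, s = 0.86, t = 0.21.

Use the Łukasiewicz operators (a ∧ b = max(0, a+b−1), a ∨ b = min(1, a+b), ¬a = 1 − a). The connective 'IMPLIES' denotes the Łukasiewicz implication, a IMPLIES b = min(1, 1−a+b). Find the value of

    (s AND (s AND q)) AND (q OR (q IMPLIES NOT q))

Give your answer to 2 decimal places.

s AND q = max(0, a+b−1) on (0.86, 0.41) = 0.27
s AND (s AND q) = max(0, a+b−1) on (0.86, 0.27) = 0.13
NOT q = 1 − 0.41 = 0.59
q IMPLIES NOT q  [Łukasiewicz: min(1, 1−a+b)] with a=0.41, b=0.59 → 1.00
q OR (q IMPLIES NOT q) = min(1, a+b) on (0.41, 1.00) = 1.00
(s AND (s AND q)) AND (q OR (q IMPLIES NOT q)) = max(0, a+b−1) on (0.13, 1.00) = 0.13

0.13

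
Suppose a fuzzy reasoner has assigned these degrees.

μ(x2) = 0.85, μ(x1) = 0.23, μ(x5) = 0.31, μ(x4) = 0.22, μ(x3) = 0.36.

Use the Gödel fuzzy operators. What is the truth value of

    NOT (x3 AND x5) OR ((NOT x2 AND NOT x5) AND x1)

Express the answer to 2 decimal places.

x3 AND x5 = min(a, b) on (0.36, 0.31) = 0.31
NOT (x3 AND x5) = 1 − 0.31 = 0.69
NOT x2 = 1 − 0.85 = 0.15
NOT x5 = 1 − 0.31 = 0.69
NOT x2 AND NOT x5 = min(a, b) on (0.15, 0.69) = 0.15
(NOT x2 AND NOT x5) AND x1 = min(a, b) on (0.15, 0.23) = 0.15
NOT (x3 AND x5) OR ((NOT x2 AND NOT x5) AND x1) = max(a, b) on (0.69, 0.15) = 0.69

0.69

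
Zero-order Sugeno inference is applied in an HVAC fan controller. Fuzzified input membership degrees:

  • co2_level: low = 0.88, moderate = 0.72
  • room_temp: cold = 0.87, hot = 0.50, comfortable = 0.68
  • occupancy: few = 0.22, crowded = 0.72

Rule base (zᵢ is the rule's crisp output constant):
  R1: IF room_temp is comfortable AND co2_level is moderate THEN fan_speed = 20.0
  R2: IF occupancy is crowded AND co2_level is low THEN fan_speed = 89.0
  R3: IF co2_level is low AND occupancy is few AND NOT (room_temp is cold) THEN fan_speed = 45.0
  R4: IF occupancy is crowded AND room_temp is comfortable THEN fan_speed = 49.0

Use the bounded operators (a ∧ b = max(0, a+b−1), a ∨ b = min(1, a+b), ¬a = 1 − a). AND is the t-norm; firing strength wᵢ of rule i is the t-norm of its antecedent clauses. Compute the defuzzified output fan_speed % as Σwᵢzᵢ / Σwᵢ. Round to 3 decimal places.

57.857

R1 (z=20.0): comfortable=0.68, moderate=0.72; AND[max(0, a+b−1)] → w = 0.40
R2 (z=89.0): crowded=0.72, low=0.88; AND[max(0, a+b−1)] → w = 0.60
R3 (z=45.0): low=0.88, few=0.22, ¬cold=1−0.87=0.13; AND[max(0, a+b−1)] → w = 0.00
R4 (z=49.0): crowded=0.72, comfortable=0.68; AND[max(0, a+b−1)] → w = 0.40
Weighted average = (0.40·20.0 + 0.60·89.0 + 0.00·45.0 + 0.40·49.0) / (0.40 + 0.60 + 0.00 + 0.40)
  = 81.0000 / 1.4000 = 57.857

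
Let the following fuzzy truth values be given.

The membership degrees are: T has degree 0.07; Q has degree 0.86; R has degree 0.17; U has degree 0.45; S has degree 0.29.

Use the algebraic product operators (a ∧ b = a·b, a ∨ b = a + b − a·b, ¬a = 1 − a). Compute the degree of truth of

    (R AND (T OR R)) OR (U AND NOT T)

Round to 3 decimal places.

0.441

T OR R = a + b − a·b on (0.0700, 0.1700) = 0.2281
R AND (T OR R) = a·b on (0.1700, 0.2281) = 0.0388
NOT T = 1 − 0.0700 = 0.9300
U AND NOT T = a·b on (0.4500, 0.9300) = 0.4185
(R AND (T OR R)) OR (U AND NOT T) = a + b − a·b on (0.0388, 0.4185) = 0.4410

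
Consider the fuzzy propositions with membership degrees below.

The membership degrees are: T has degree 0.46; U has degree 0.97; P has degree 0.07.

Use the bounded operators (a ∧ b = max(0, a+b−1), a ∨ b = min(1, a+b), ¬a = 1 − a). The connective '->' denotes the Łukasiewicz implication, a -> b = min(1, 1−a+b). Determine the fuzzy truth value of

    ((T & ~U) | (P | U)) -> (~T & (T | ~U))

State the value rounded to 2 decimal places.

~U = 1 − 0.97 = 0.03
T & ~U = max(0, a+b−1) on (0.46, 0.03) = 0.00
P | U = min(1, a+b) on (0.07, 0.97) = 1.00
(T & ~U) | (P | U) = min(1, a+b) on (0.00, 1.00) = 1.00
~T = 1 − 0.46 = 0.54
~U = 1 − 0.97 = 0.03
T | ~U = min(1, a+b) on (0.46, 0.03) = 0.49
~T & (T | ~U) = max(0, a+b−1) on (0.54, 0.49) = 0.03
((T & ~U) | (P | U)) -> (~T & (T | ~U))  [Łukasiewicz: min(1, 1−a+b)] with a=1.00, b=0.03 → 0.03

0.03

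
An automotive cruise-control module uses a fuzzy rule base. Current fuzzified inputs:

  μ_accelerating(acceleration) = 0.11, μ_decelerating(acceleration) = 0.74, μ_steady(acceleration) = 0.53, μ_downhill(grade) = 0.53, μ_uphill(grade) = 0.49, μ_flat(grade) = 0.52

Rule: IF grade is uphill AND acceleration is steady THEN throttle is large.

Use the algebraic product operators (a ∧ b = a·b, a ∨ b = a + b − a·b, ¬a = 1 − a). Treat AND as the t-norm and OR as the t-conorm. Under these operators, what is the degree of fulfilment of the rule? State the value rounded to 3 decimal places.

firing strength: uphill=0.49, steady=0.53; AND[a·b] → w = 0.2597

0.260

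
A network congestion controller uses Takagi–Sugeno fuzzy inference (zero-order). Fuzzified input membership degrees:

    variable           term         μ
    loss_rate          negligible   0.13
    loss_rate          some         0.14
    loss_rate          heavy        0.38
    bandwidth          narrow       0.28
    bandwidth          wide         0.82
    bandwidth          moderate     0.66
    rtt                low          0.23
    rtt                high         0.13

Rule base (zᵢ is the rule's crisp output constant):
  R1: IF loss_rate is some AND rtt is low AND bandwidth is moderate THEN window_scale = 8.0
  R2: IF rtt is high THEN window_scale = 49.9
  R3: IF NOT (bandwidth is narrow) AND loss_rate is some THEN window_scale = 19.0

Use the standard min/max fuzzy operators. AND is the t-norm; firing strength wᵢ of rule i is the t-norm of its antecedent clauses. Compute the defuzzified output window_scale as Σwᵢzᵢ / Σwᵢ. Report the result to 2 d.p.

25.04

R1 (z=8.0): some=0.14, low=0.23, moderate=0.66; AND[min(a, b)] → w = 0.14
R2 (z=49.9): high=0.13 → w = 0.13
R3 (z=19.0): ¬narrow=1−0.28=0.72, some=0.14; AND[min(a, b)] → w = 0.14
Weighted average = (0.14·8.0 + 0.13·49.9 + 0.14·19.0) / (0.14 + 0.13 + 0.14)
  = 10.2670 / 0.4100 = 25.04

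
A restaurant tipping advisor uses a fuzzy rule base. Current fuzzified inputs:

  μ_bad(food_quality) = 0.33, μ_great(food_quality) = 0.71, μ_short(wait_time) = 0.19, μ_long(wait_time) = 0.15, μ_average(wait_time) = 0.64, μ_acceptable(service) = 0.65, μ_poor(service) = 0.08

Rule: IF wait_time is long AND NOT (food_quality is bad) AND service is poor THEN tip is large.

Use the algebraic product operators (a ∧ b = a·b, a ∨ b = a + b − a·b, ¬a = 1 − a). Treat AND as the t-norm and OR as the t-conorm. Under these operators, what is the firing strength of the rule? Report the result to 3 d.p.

firing strength: long=0.15, ¬bad=1−0.33=0.67, poor=0.08; AND[a·b] → w = 0.0080

0.008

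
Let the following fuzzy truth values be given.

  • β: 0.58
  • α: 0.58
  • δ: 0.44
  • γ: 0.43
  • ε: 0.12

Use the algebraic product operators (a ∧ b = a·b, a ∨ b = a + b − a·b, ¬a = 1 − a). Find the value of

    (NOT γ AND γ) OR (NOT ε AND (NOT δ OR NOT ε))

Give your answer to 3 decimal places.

NOT γ = 1 − 0.4300 = 0.5700
NOT γ AND γ = a·b on (0.5700, 0.4300) = 0.2451
NOT ε = 1 − 0.1200 = 0.8800
NOT δ = 1 − 0.4400 = 0.5600
NOT ε = 1 − 0.1200 = 0.8800
NOT δ OR NOT ε = a + b − a·b on (0.5600, 0.8800) = 0.9472
NOT ε AND (NOT δ OR NOT ε) = a·b on (0.8800, 0.9472) = 0.8335
(NOT γ AND γ) OR (NOT ε AND (NOT δ OR NOT ε)) = a + b − a·b on (0.2451, 0.8335) = 0.8743

0.874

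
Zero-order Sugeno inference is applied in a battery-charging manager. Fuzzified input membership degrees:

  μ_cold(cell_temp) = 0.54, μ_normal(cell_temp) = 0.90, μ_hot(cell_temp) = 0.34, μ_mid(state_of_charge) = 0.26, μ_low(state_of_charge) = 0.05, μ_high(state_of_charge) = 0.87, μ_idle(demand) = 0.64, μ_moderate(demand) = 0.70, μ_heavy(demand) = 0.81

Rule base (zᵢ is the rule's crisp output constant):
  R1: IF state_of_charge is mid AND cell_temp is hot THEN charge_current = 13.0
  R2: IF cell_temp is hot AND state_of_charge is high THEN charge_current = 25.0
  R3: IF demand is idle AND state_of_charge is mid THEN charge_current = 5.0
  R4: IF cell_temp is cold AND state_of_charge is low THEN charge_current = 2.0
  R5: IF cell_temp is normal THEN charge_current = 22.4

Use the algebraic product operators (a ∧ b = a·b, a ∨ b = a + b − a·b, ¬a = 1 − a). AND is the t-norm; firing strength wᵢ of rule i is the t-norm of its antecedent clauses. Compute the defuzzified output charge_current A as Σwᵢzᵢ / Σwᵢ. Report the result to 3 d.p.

R1 (z=13.0): mid=0.26, hot=0.34; AND[a·b] → w = 0.0884
R2 (z=25.0): hot=0.34, high=0.87; AND[a·b] → w = 0.2958
R3 (z=5.0): idle=0.64, mid=0.26; AND[a·b] → w = 0.1664
R4 (z=2.0): cold=0.54, low=0.05; AND[a·b] → w = 0.0270
R5 (z=22.4): normal=0.90 → w = 0.9000
Weighted average = (0.0884·13.0 + 0.2958·25.0 + 0.1664·5.0 + 0.0270·2.0 + 0.9000·22.4) / (0.0884 + 0.2958 + 0.1664 + 0.0270 + 0.9000)
  = 29.5902 / 1.4776 = 20.026

20.026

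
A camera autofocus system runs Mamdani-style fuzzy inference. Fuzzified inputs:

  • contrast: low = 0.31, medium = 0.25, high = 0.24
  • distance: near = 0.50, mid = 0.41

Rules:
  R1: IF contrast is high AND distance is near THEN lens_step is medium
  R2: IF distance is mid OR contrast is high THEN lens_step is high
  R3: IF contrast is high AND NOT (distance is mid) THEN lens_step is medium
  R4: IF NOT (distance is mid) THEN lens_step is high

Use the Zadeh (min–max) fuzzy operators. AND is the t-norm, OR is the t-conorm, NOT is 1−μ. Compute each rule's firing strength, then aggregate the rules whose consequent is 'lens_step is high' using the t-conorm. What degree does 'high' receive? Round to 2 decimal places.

0.59

R1: high=0.24, near=0.50; AND[min(a, b)] → w = 0.24
R2: mid=0.41, high=0.24; OR[max(a, b)] → w = 0.41
R3: high=0.24, ¬mid=1−0.41=0.59; AND[min(a, b)] → w = 0.24
R4: ¬mid=1−0.41=0.59 → w = 0.59
Rules with consequent 'high': {R2, R4} → strengths 0.41, 0.59
Aggregate via t-conorm [max(a, b)]: 0.59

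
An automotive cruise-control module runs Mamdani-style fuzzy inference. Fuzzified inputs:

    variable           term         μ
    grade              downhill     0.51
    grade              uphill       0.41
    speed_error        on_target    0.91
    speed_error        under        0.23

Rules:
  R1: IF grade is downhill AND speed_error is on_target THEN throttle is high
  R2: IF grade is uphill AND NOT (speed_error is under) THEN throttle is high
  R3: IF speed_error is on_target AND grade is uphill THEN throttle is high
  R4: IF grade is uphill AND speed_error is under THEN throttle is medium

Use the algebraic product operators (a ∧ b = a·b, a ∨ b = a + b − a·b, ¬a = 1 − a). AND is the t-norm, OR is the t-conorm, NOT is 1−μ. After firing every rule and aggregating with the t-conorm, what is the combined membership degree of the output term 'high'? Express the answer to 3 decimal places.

R1: downhill=0.51, on_target=0.91; AND[a·b] → w = 0.4641
R2: uphill=0.41, ¬under=1−0.23=0.77; AND[a·b] → w = 0.3157
R3: on_target=0.91, uphill=0.41; AND[a·b] → w = 0.3731
R4: uphill=0.41, under=0.23; AND[a·b] → w = 0.0943
Rules with consequent 'high': {R1, R2, R3} → strengths 0.4641, 0.3157, 0.3731
Aggregate via t-conorm [a + b − a·b]: 0.7701

0.770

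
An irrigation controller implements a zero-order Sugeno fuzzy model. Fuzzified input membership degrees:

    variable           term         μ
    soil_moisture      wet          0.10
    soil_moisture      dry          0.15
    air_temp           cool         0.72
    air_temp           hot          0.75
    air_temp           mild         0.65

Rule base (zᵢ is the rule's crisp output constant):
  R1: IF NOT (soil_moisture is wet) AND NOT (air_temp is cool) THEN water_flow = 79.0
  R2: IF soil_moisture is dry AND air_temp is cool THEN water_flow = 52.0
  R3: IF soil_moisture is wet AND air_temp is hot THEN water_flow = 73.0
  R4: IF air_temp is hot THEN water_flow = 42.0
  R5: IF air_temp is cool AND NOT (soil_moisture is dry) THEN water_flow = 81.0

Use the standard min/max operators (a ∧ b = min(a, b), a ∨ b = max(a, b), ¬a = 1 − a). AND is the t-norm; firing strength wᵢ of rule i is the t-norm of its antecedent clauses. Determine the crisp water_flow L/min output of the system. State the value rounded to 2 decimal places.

R1 (z=79.0): ¬wet=1−0.10=0.90, ¬cool=1−0.72=0.28; AND[min(a, b)] → w = 0.28
R2 (z=52.0): dry=0.15, cool=0.72; AND[min(a, b)] → w = 0.15
R3 (z=73.0): wet=0.10, hot=0.75; AND[min(a, b)] → w = 0.10
R4 (z=42.0): hot=0.75 → w = 0.75
R5 (z=81.0): cool=0.72, ¬dry=1−0.15=0.85; AND[min(a, b)] → w = 0.72
Weighted average = (0.28·79.0 + 0.15·52.0 + 0.10·73.0 + 0.75·42.0 + 0.72·81.0) / (0.28 + 0.15 + 0.10 + 0.75 + 0.72)
  = 127.0400 / 2.0000 = 63.52

63.52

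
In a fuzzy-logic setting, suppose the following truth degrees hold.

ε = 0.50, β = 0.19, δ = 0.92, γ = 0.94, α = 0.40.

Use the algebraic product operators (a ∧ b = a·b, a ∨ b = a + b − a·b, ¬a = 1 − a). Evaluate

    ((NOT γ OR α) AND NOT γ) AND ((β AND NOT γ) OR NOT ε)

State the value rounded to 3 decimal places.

NOT γ = 1 − 0.9400 = 0.0600
NOT γ OR α = a + b − a·b on (0.0600, 0.4000) = 0.4360
NOT γ = 1 − 0.9400 = 0.0600
(NOT γ OR α) AND NOT γ = a·b on (0.4360, 0.0600) = 0.0262
NOT γ = 1 − 0.9400 = 0.0600
β AND NOT γ = a·b on (0.1900, 0.0600) = 0.0114
NOT ε = 1 − 0.5000 = 0.5000
(β AND NOT γ) OR NOT ε = a + b − a·b on (0.0114, 0.5000) = 0.5057
((NOT γ OR α) AND NOT γ) AND ((β AND NOT γ) OR NOT ε) = a·b on (0.0262, 0.5057) = 0.0132

0.013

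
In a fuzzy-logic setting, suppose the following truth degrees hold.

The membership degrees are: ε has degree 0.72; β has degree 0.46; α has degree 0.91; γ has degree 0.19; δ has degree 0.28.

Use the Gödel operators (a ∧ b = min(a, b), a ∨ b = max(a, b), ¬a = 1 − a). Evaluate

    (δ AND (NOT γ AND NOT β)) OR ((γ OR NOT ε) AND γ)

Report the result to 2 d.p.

0.28

NOT γ = 1 − 0.19 = 0.81
NOT β = 1 − 0.46 = 0.54
NOT γ AND NOT β = min(a, b) on (0.81, 0.54) = 0.54
δ AND (NOT γ AND NOT β) = min(a, b) on (0.28, 0.54) = 0.28
NOT ε = 1 − 0.72 = 0.28
γ OR NOT ε = max(a, b) on (0.19, 0.28) = 0.28
(γ OR NOT ε) AND γ = min(a, b) on (0.28, 0.19) = 0.19
(δ AND (NOT γ AND NOT β)) OR ((γ OR NOT ε) AND γ) = max(a, b) on (0.28, 0.19) = 0.28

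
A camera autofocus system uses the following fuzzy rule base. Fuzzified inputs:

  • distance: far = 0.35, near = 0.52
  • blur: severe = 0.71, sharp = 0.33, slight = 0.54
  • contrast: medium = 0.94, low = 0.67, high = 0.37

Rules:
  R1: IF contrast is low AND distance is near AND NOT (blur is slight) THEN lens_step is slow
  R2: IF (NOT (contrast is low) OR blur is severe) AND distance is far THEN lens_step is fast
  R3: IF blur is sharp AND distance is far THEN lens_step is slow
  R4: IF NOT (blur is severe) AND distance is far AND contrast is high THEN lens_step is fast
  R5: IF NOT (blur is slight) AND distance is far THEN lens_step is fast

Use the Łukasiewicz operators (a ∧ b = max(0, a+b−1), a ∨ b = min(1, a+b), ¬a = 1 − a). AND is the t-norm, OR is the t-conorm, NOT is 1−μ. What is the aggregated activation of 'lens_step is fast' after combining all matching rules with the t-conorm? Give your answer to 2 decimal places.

R1: low=0.67, near=0.52, ¬slight=1−0.54=0.46; AND[max(0, a+b−1)] → w = 0.00
R2: (¬low=1−0.67=0.33 OR severe=0.71) = 1.00; AND[max(0, a+b−1)] with far=0.35 → w = 0.35
R3: sharp=0.33, far=0.35; AND[max(0, a+b−1)] → w = 0.00
R4: ¬severe=1−0.71=0.29, far=0.35, high=0.37; AND[max(0, a+b−1)] → w = 0.00
R5: ¬slight=1−0.54=0.46, far=0.35; AND[max(0, a+b−1)] → w = 0.00
Rules with consequent 'fast': {R2, R4, R5} → strengths 0.35, 0.00, 0.00
Aggregate via t-conorm [min(1, a+b)]: 0.35

0.35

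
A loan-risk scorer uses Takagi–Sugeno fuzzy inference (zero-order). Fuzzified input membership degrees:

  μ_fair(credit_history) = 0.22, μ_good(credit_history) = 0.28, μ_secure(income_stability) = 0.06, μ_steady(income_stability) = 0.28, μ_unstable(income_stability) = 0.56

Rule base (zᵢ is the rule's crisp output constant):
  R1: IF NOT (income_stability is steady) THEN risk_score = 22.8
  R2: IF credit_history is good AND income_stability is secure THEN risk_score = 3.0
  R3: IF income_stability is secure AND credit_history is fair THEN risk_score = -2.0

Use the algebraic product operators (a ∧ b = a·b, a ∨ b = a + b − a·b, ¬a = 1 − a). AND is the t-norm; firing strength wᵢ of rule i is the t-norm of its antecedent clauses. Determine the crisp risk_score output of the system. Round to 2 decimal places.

21.92

R1 (z=22.8): ¬steady=1−0.28=0.72 → w = 0.7200
R2 (z=3.0): good=0.28, secure=0.06; AND[a·b] → w = 0.0168
R3 (z=-2.0): secure=0.06, fair=0.22; AND[a·b] → w = 0.0132
Weighted average = (0.7200·22.8 + 0.0168·3.0 + 0.0132·-2.0) / (0.7200 + 0.0168 + 0.0132)
  = 16.4400 / 0.7500 = 21.92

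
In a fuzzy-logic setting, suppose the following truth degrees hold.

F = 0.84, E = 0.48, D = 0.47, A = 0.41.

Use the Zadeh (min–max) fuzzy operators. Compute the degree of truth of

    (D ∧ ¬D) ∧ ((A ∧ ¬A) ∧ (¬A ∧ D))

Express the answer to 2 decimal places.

¬D = 1 − 0.47 = 0.53
D ∧ ¬D = min(a, b) on (0.47, 0.53) = 0.47
¬A = 1 − 0.41 = 0.59
A ∧ ¬A = min(a, b) on (0.41, 0.59) = 0.41
¬A = 1 − 0.41 = 0.59
¬A ∧ D = min(a, b) on (0.59, 0.47) = 0.47
(A ∧ ¬A) ∧ (¬A ∧ D) = min(a, b) on (0.41, 0.47) = 0.41
(D ∧ ¬D) ∧ ((A ∧ ¬A) ∧ (¬A ∧ D)) = min(a, b) on (0.47, 0.41) = 0.41

0.41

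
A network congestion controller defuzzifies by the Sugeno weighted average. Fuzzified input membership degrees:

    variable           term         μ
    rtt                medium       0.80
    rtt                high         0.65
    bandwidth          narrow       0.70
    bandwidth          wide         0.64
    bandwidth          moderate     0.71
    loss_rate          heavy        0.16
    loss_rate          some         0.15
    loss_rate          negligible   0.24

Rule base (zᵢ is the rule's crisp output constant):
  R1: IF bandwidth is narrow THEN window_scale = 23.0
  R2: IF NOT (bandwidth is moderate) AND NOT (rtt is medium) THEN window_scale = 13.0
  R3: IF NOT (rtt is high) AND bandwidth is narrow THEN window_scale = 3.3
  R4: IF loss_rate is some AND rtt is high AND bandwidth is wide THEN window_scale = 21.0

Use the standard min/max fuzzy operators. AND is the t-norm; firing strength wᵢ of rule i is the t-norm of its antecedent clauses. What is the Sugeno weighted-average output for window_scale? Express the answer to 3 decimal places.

R1 (z=23.0): narrow=0.70 → w = 0.70
R2 (z=13.0): ¬moderate=1−0.71=0.29, ¬medium=1−0.80=0.20; AND[min(a, b)] → w = 0.20
R3 (z=3.3): ¬high=1−0.65=0.35, narrow=0.70; AND[min(a, b)] → w = 0.35
R4 (z=21.0): some=0.15, high=0.65, wide=0.64; AND[min(a, b)] → w = 0.15
Weighted average = (0.70·23.0 + 0.20·13.0 + 0.35·3.3 + 0.15·21.0) / (0.70 + 0.20 + 0.35 + 0.15)
  = 23.0050 / 1.4000 = 16.432

16.432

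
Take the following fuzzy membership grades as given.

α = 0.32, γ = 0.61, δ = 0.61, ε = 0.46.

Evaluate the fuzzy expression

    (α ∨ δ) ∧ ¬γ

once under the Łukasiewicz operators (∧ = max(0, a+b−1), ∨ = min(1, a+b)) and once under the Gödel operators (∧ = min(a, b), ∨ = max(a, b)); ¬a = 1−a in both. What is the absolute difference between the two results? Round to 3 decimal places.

Under Łukasiewicz:
  α ∨ δ = min(1, a+b) on (0.32, 0.61) = 0.93
  ¬γ = 1 − 0.61 = 0.39
  (α ∨ δ) ∧ ¬γ = max(0, a+b−1) on (0.93, 0.39) = 0.32
  → value = 0.3200
Under Gödel:
  α ∨ δ = max(a, b) on (0.32, 0.61) = 0.61
  ¬γ = 1 − 0.61 = 0.39
  (α ∨ δ) ∧ ¬γ = min(a, b) on (0.61, 0.39) = 0.39
  → value = 0.3900
|0.3200 − 0.3900| = 0.070

0.070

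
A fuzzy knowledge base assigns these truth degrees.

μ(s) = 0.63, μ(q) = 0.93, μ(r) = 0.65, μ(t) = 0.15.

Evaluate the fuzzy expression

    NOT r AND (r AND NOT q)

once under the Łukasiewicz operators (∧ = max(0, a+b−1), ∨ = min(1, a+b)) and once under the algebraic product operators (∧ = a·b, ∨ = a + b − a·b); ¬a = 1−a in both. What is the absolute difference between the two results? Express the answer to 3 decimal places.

0.016

Under Łukasiewicz:
  NOT r = 1 − 0.65 = 0.35
  NOT q = 1 − 0.93 = 0.07
  r AND NOT q = max(0, a+b−1) on (0.65, 0.07) = 0.00
  NOT r AND (r AND NOT q) = max(0, a+b−1) on (0.35, 0.00) = 0.00
  → value = 0.0000
Under algebraic product:
  NOT r = 1 − 0.6500 = 0.3500
  NOT q = 1 − 0.9300 = 0.0700
  r AND NOT q = a·b on (0.6500, 0.0700) = 0.0455
  NOT r AND (r AND NOT q) = a·b on (0.3500, 0.0455) = 0.0159
  → value = 0.0159
|0.0000 − 0.0159| = 0.016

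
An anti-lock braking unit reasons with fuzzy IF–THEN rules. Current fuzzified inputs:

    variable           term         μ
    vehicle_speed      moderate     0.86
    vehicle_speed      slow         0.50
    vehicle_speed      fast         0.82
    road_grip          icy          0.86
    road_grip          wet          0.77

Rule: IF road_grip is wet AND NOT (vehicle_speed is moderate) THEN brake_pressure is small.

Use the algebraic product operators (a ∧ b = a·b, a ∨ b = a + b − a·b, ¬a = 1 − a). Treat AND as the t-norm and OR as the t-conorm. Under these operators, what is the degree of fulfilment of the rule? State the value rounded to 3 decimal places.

0.108

firing strength: wet=0.77, ¬moderate=1−0.86=0.14; AND[a·b] → w = 0.1078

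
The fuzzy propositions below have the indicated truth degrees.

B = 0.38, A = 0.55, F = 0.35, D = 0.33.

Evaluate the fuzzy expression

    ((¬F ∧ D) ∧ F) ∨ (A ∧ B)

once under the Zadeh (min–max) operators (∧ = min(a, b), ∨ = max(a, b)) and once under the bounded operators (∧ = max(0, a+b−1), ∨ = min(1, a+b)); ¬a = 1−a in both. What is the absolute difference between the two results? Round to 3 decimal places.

0.380

Under Zadeh (min–max):
  ¬F = 1 − 0.35 = 0.65
  ¬F ∧ D = min(a, b) on (0.65, 0.33) = 0.33
  (¬F ∧ D) ∧ F = min(a, b) on (0.33, 0.35) = 0.33
  A ∧ B = min(a, b) on (0.55, 0.38) = 0.38
  ((¬F ∧ D) ∧ F) ∨ (A ∧ B) = max(a, b) on (0.33, 0.38) = 0.38
  → value = 0.3800
Under bounded:
  ¬F = 1 − 0.35 = 0.65
  ¬F ∧ D = max(0, a+b−1) on (0.65, 0.33) = 0.00
  (¬F ∧ D) ∧ F = max(0, a+b−1) on (0.00, 0.35) = 0.00
  A ∧ B = max(0, a+b−1) on (0.55, 0.38) = 0.00
  ((¬F ∧ D) ∧ F) ∨ (A ∧ B) = min(1, a+b) on (0.00, 0.00) = 0.00
  → value = 0.0000
|0.3800 − 0.0000| = 0.380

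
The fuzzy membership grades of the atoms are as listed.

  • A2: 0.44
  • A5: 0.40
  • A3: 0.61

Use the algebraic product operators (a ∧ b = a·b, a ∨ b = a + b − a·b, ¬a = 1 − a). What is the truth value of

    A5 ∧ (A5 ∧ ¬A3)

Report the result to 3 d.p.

¬A3 = 1 − 0.6100 = 0.3900
A5 ∧ ¬A3 = a·b on (0.4000, 0.3900) = 0.1560
A5 ∧ (A5 ∧ ¬A3) = a·b on (0.4000, 0.1560) = 0.0624

0.062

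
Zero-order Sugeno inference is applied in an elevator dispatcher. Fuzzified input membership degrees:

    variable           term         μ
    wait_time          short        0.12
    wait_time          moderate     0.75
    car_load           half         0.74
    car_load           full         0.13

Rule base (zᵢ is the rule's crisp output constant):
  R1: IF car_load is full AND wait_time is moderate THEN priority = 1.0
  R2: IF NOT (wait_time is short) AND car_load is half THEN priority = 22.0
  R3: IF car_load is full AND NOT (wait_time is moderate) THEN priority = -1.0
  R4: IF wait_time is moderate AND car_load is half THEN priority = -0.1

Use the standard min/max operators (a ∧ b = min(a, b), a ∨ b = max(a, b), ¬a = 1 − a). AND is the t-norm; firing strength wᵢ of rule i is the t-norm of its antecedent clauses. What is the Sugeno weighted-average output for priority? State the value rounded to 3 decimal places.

R1 (z=1.0): full=0.13, moderate=0.75; AND[min(a, b)] → w = 0.13
R2 (z=22.0): ¬short=1−0.12=0.88, half=0.74; AND[min(a, b)] → w = 0.74
R3 (z=-1.0): full=0.13, ¬moderate=1−0.75=0.25; AND[min(a, b)] → w = 0.13
R4 (z=-0.1): moderate=0.75, half=0.74; AND[min(a, b)] → w = 0.74
Weighted average = (0.13·1.0 + 0.74·22.0 + 0.13·-1.0 + 0.74·-0.1) / (0.13 + 0.74 + 0.13 + 0.74)
  = 16.2060 / 1.7400 = 9.314

9.314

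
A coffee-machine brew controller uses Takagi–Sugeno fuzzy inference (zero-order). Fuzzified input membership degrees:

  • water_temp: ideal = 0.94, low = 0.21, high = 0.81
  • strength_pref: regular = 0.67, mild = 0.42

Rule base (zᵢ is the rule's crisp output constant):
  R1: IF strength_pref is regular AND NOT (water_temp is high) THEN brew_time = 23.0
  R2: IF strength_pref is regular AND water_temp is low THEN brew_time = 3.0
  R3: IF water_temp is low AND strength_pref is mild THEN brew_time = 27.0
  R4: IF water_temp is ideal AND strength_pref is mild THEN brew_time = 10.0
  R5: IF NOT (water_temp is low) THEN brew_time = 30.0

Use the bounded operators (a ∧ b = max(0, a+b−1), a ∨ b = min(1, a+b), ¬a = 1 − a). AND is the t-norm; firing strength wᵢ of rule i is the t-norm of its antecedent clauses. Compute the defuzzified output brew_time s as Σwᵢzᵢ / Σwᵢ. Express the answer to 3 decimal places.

R1 (z=23.0): regular=0.67, ¬high=1−0.81=0.19; AND[max(0, a+b−1)] → w = 0.00
R2 (z=3.0): regular=0.67, low=0.21; AND[max(0, a+b−1)] → w = 0.00
R3 (z=27.0): low=0.21, mild=0.42; AND[max(0, a+b−1)] → w = 0.00
R4 (z=10.0): ideal=0.94, mild=0.42; AND[max(0, a+b−1)] → w = 0.36
R5 (z=30.0): ¬low=1−0.21=0.79 → w = 0.79
Weighted average = (0.00·23.0 + 0.00·3.0 + 0.00·27.0 + 0.36·10.0 + 0.79·30.0) / (0.00 + 0.00 + 0.00 + 0.36 + 0.79)
  = 27.3000 / 1.1500 = 23.739

23.739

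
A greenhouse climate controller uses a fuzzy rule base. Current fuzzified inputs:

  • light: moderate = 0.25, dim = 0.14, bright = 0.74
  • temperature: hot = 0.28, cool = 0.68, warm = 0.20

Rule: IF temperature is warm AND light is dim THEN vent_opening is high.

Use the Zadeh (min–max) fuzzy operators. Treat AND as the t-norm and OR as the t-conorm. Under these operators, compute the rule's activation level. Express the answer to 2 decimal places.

0.14

firing strength: warm=0.20, dim=0.14; AND[min(a, b)] → w = 0.14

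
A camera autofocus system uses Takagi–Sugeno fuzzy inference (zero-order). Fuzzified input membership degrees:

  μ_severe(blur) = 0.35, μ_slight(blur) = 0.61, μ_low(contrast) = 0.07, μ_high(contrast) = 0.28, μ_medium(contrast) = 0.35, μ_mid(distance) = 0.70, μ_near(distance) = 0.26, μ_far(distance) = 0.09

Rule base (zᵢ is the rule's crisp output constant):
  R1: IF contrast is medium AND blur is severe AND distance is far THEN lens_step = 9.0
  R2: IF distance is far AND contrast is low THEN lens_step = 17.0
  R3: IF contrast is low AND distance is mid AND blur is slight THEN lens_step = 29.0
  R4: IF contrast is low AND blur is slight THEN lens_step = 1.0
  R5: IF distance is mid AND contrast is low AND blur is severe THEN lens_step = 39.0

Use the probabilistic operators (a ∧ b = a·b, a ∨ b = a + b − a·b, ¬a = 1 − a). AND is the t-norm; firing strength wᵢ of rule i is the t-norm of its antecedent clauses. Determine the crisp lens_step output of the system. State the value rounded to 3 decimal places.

16.669

R1 (z=9.0): medium=0.35, severe=0.35, far=0.09; AND[a·b] → w = 0.0110
R2 (z=17.0): far=0.09, low=0.07; AND[a·b] → w = 0.0063
R3 (z=29.0): low=0.07, mid=0.70, slight=0.61; AND[a·b] → w = 0.0299
R4 (z=1.0): low=0.07, slight=0.61; AND[a·b] → w = 0.0427
R5 (z=39.0): mid=0.70, low=0.07, severe=0.35; AND[a·b] → w = 0.0171
Weighted average = (0.0110·9.0 + 0.0063·17.0 + 0.0299·29.0 + 0.0427·1.0 + 0.0171·39.0) / (0.0110 + 0.0063 + 0.0299 + 0.0427 + 0.0171)
  = 1.7847 / 0.1071 = 16.669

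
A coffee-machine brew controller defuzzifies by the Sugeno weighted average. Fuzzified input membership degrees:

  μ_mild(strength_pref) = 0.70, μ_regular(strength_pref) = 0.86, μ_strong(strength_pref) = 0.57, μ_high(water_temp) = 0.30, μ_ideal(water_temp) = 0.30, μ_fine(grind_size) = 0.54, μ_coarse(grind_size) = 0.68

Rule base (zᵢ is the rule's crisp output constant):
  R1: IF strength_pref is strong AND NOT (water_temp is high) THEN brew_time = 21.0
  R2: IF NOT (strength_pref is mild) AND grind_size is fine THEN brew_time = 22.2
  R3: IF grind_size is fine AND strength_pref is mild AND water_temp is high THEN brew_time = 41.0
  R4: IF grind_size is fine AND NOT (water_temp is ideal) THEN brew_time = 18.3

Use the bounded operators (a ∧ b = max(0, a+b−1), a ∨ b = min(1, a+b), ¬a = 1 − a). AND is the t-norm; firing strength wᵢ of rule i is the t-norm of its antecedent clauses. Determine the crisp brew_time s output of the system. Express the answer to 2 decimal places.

R1 (z=21.0): strong=0.57, ¬high=1−0.30=0.70; AND[max(0, a+b−1)] → w = 0.27
R2 (z=22.2): ¬mild=1−0.70=0.30, fine=0.54; AND[max(0, a+b−1)] → w = 0.00
R3 (z=41.0): fine=0.54, mild=0.70, high=0.30; AND[max(0, a+b−1)] → w = 0.00
R4 (z=18.3): fine=0.54, ¬ideal=1−0.30=0.70; AND[max(0, a+b−1)] → w = 0.24
Weighted average = (0.27·21.0 + 0.00·22.2 + 0.00·41.0 + 0.24·18.3) / (0.27 + 0.00 + 0.00 + 0.24)
  = 10.0620 / 0.5100 = 19.73

19.73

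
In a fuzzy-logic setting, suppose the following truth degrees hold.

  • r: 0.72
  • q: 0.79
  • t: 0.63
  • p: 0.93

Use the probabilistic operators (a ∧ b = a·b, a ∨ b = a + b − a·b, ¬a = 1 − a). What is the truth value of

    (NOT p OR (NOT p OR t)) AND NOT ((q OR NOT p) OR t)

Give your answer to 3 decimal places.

NOT p = 1 − 0.9300 = 0.0700
NOT p = 1 − 0.9300 = 0.0700
NOT p OR t = a + b − a·b on (0.0700, 0.6300) = 0.6559
NOT p OR (NOT p OR t) = a + b − a·b on (0.0700, 0.6559) = 0.6800
NOT p = 1 − 0.9300 = 0.0700
q OR NOT p = a + b − a·b on (0.7900, 0.0700) = 0.8047
(q OR NOT p) OR t = a + b − a·b on (0.8047, 0.6300) = 0.9277
NOT ((q OR NOT p) OR t) = 1 − 0.9277 = 0.0723
(NOT p OR (NOT p OR t)) AND NOT ((q OR NOT p) OR t) = a·b on (0.6800, 0.0723) = 0.0491

0.049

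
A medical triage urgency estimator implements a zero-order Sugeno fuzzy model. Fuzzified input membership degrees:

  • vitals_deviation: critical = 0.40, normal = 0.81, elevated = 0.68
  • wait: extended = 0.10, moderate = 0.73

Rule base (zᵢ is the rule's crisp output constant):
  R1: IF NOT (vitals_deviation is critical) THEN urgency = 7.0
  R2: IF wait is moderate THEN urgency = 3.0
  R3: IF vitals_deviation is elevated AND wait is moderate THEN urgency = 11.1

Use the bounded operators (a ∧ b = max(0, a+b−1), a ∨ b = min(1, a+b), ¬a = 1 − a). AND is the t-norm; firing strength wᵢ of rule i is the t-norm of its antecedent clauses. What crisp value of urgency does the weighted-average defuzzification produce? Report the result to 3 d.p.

6.288

R1 (z=7.0): ¬critical=1−0.40=0.60 → w = 0.60
R2 (z=3.0): moderate=0.73 → w = 0.73
R3 (z=11.1): elevated=0.68, moderate=0.73; AND[max(0, a+b−1)] → w = 0.41
Weighted average = (0.60·7.0 + 0.73·3.0 + 0.41·11.1) / (0.60 + 0.73 + 0.41)
  = 10.9410 / 1.7400 = 6.288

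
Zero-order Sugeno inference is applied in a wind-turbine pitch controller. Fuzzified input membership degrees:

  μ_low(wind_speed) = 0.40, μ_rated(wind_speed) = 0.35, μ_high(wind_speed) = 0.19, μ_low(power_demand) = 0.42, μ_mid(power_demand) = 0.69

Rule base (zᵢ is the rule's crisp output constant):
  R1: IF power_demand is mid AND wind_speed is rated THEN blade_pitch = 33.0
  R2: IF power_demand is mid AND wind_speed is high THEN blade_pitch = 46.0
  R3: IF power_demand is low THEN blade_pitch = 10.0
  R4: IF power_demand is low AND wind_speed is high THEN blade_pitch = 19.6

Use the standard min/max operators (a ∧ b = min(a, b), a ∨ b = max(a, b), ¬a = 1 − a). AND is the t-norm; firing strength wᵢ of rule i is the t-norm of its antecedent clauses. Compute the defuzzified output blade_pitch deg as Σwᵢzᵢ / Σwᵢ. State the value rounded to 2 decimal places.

R1 (z=33.0): mid=0.69, rated=0.35; AND[min(a, b)] → w = 0.35
R2 (z=46.0): mid=0.69, high=0.19; AND[min(a, b)] → w = 0.19
R3 (z=10.0): low=0.42 → w = 0.42
R4 (z=19.6): low=0.42, high=0.19; AND[min(a, b)] → w = 0.19
Weighted average = (0.35·33.0 + 0.19·46.0 + 0.42·10.0 + 0.19·19.6) / (0.35 + 0.19 + 0.42 + 0.19)
  = 28.2140 / 1.1500 = 24.53

24.53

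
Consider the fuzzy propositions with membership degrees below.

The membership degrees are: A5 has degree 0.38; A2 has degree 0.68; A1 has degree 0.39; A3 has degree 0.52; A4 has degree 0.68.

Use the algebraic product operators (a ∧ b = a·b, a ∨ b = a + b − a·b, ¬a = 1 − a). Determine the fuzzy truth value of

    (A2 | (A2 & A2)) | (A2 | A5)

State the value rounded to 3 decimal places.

A2 & A2 = a·b on (0.6800, 0.6800) = 0.4624
A2 | (A2 & A2) = a + b − a·b on (0.6800, 0.4624) = 0.8280
A2 | A5 = a + b − a·b on (0.6800, 0.3800) = 0.8016
(A2 | (A2 & A2)) | (A2 | A5) = a + b − a·b on (0.8280, 0.8016) = 0.9659

0.966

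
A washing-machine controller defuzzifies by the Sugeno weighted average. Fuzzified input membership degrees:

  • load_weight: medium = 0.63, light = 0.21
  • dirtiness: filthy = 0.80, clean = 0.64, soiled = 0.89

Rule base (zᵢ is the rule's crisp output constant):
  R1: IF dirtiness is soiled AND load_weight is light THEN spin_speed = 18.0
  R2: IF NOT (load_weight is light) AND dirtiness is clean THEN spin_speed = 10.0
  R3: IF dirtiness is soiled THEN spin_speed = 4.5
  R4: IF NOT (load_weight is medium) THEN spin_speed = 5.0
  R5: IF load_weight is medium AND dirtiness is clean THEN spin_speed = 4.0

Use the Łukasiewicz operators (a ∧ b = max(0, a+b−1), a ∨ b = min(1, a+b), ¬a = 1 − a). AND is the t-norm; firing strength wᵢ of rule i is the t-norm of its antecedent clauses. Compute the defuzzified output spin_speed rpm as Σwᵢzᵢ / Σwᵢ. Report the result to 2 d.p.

R1 (z=18.0): soiled=0.89, light=0.21; AND[max(0, a+b−1)] → w = 0.10
R2 (z=10.0): ¬light=1−0.21=0.79, clean=0.64; AND[max(0, a+b−1)] → w = 0.43
R3 (z=4.5): soiled=0.89 → w = 0.89
R4 (z=5.0): ¬medium=1−0.63=0.37 → w = 0.37
R5 (z=4.0): medium=0.63, clean=0.64; AND[max(0, a+b−1)] → w = 0.27
Weighted average = (0.10·18.0 + 0.43·10.0 + 0.89·4.5 + 0.37·5.0 + 0.27·4.0) / (0.10 + 0.43 + 0.89 + 0.37 + 0.27)
  = 13.0350 / 2.0600 = 6.33

6.33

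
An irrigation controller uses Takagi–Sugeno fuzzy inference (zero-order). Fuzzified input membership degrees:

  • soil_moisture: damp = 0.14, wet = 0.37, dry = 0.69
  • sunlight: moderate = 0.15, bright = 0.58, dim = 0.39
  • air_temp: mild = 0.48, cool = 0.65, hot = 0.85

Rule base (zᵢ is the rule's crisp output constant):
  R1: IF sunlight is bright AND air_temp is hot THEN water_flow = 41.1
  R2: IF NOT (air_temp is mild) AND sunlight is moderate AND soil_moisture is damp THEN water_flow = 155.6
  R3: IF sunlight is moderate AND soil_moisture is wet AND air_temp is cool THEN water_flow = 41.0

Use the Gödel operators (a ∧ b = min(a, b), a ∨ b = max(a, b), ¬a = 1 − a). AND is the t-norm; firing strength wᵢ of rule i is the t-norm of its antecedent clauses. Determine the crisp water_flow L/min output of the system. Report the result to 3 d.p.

59.508

R1 (z=41.1): bright=0.58, hot=0.85; AND[min(a, b)] → w = 0.58
R2 (z=155.6): ¬mild=1−0.48=0.52, moderate=0.15, damp=0.14; AND[min(a, b)] → w = 0.14
R3 (z=41.0): moderate=0.15, wet=0.37, cool=0.65; AND[min(a, b)] → w = 0.15
Weighted average = (0.58·41.1 + 0.14·155.6 + 0.15·41.0) / (0.58 + 0.14 + 0.15)
  = 51.7720 / 0.8700 = 59.508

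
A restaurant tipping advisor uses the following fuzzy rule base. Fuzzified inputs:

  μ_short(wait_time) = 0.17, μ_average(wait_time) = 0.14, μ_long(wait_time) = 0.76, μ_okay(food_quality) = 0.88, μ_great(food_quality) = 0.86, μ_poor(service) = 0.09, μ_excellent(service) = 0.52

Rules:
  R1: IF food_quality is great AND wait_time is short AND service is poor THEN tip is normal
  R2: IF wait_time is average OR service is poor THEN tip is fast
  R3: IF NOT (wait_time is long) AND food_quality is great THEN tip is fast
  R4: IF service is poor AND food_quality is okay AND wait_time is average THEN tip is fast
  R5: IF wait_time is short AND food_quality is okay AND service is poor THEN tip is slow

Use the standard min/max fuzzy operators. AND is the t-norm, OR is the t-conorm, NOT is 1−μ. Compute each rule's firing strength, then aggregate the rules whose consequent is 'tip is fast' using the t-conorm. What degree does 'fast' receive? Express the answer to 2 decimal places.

0.24

R1: great=0.86, short=0.17, poor=0.09; AND[min(a, b)] → w = 0.09
R2: average=0.14, poor=0.09; OR[max(a, b)] → w = 0.14
R3: ¬long=1−0.76=0.24, great=0.86; AND[min(a, b)] → w = 0.24
R4: poor=0.09, okay=0.88, average=0.14; AND[min(a, b)] → w = 0.09
R5: short=0.17, okay=0.88, poor=0.09; AND[min(a, b)] → w = 0.09
Rules with consequent 'fast': {R2, R3, R4} → strengths 0.14, 0.24, 0.09
Aggregate via t-conorm [max(a, b)]: 0.24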